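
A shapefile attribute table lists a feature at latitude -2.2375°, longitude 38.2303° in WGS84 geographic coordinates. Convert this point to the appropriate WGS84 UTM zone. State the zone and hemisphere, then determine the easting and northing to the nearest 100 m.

Longitude 38.2303° lies in the 6° band [36°, 42°), giving zone 37; latitude is south of the equator, so 37S.
Zone 37 central meridian λ₀ = 6×37 − 183 = 39°; Δλ = -0.7697°.
Transverse Mercator on WGS84 with k₀ = 0.9996 gives E = 414413.941 m, N = 9752665.315 m.

Zone 37S: E 414400 m, N 9752700 m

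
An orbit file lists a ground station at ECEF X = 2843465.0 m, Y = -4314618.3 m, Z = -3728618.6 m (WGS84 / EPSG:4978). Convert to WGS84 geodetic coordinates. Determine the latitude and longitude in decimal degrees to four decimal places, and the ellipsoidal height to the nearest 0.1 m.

lat -35.9961°, lon -56.6139°, h 1322.1 m

λ = atan2(Y, X) = -56.61389999°; p = √(X²+Y²) = 5167322.7 m.
Bowring's method on WGS84 (a = 6378137 m, b = 6356752.314 m) gives φ = -35.99610013°, h = 1322.061 m.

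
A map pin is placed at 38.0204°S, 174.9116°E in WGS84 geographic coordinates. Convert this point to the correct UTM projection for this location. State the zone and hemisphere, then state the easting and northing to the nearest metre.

Longitude 174.9116° lies in the 6° band [174°, 180°), giving zone 60; latitude is south of the equator, so 60S.
Zone 60 central meridian λ₀ = 6×60 − 183 = 177°; Δλ = -2.0884°.
Transverse Mercator on WGS84 with k₀ = 0.9996 gives E = 316684.973 m, N = 5789863.259 m.

Zone 60S: E 316685 m, N 5789863 m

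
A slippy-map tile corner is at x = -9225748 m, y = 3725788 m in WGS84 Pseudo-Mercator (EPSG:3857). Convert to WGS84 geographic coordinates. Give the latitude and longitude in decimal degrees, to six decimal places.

R = 6378137 m. λ = x/R = -82.87630436°.
φ = 2·arctan(exp(y/R)) − 90° = 2·arctan(1.79347) − 90° = 31.71370231°.

lat 31.713702°, lon -82.876304°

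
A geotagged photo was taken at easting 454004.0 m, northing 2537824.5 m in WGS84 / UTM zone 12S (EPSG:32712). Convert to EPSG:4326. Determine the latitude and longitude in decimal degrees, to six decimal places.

lat -67.272700°, lon -112.066901°

Zone 12S: λ₀ = -111°, k₀ = 0.9996, false easting 500000 m, false northing 10000000 m.
Meridian distance M = (N − FN)/k₀ = -7465161.6 m.
Inverse transverse Mercator on WGS84 gives φ = -67.27270027°, λ = -112.06690085°.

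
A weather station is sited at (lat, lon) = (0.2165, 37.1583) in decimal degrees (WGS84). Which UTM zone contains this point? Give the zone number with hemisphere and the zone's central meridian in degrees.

UTM zone = ⌊(λ + 180)/6⌋ + 1; 37.1583° ∈ [36°, 42°) → zone 37.
Hemisphere: N (φ ≥ 0).
Central meridian λ₀ = 6×37 − 183 = 39°.

Zone 37N, central meridian 39°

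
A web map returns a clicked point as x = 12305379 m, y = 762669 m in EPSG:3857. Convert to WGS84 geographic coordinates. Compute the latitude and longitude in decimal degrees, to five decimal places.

lat 6.83490°, lon 110.54110°

R = 6378137 m. λ = x/R = 110.54110033°.
φ = 2·arctan(exp(y/R)) − 90° = 2·arctan(1.12702) − 90° = 6.83490362°.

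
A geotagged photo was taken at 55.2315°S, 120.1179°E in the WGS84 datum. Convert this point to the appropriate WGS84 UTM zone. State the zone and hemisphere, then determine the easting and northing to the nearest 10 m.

Zone 51S: E 316730 m, N 3875660 m

Longitude 120.1179° lies in the 6° band [120°, 126°), giving zone 51; latitude is south of the equator, so 51S.
Zone 51 central meridian λ₀ = 6×51 − 183 = 123°; Δλ = -2.8821°.
Transverse Mercator on WGS84 with k₀ = 0.9996 gives E = 316726.301 m, N = 3875659.118 m.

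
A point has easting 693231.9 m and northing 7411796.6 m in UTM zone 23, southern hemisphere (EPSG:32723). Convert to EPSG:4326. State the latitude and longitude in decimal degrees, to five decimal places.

lat -23.39220°, lon -43.10920°

Zone 23S: λ₀ = -45°, k₀ = 0.9996, false easting 500000 m, false northing 10000000 m.
Meridian distance M = (N − FN)/k₀ = -2589239.1 m.
Inverse transverse Mercator on WGS84 gives φ = -23.39219958°, λ = -43.10920002°.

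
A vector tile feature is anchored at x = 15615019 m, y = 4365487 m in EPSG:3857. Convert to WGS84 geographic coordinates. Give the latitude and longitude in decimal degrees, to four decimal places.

R = 6378137 m. λ = x/R = 140.27210230°.
φ = 2·arctan(exp(y/R)) − 90° = 2·arctan(1.98267) − 90° = 36.47000099°.

lat 36.4700°, lon 140.2721°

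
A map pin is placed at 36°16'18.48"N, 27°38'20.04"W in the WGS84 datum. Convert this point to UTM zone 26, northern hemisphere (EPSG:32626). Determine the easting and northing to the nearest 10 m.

Zone 26 central meridian λ₀ = 6×26 − 183 = -27°; Δλ = -0.6389°.
Transverse Mercator on WGS84 with k₀ = 0.9996 gives E = 442615.342 m, N = 4014285.021 m.

E 442620 m, N 4014290 m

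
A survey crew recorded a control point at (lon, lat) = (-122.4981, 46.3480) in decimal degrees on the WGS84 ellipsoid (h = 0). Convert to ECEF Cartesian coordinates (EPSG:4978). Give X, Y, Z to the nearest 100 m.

X -2369600 m, Y -3719800 m, Z 4592000 m

WGS84: a = 6378137 m, e² = 0.006694380; N(φ) = a/√(1−e²sin²φ) = 6389342.971 m.
X = (N+h)·cosφ·cosλ = -2369589.979 m; Y = (N+h)·cosφ·sinλ = -3719783.418 m; Z = (N(1−e²)+h)·sinφ = 4592033.538 m.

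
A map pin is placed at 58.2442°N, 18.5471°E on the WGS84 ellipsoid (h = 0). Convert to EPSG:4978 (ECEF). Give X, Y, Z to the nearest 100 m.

WGS84: a = 6378137 m, e² = 0.006694380; N(φ) = a/√(1−e²sin²φ) = 6393628.645 m.
X = (N+h)·cosφ·cosλ = 3190198.784 m; Y = (N+h)·cosφ·sinλ = 1070342.487 m; Z = (N(1−e²)+h)·sinφ = 5400101.771 m.

X 3190200 m, Y 1070300 m, Z 5400100 m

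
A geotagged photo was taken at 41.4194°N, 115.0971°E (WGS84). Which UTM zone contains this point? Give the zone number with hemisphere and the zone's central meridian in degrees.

UTM zone = ⌊(λ + 180)/6⌋ + 1; 115.0971° ∈ [114°, 120°) → zone 50.
Hemisphere: N (φ ≥ 0).
Central meridian λ₀ = 6×50 − 183 = 117°.

Zone 50N, central meridian 117°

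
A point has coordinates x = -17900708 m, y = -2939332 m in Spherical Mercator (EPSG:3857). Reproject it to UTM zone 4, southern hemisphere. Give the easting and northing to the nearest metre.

E 318628 m, N 7176617 m

Web Mercator inverse (R = 6378137 m) → φ = -25.51660062°, λ = -160.80479593°.
UTM 4S forward: E = 318628.446 m, N = 7176617.003 m.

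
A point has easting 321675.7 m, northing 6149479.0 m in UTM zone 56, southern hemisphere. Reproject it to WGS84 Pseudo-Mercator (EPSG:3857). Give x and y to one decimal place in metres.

Unproject from UTM 56S (λ₀ = 153°) → φ = -34.78130036°, λ = 151.05110038°.
Web Mercator (R = 6378137 m): x = 16814931.578 m, y = -4134200.311 m.

x 16814931.6 m, y -4134200.3 m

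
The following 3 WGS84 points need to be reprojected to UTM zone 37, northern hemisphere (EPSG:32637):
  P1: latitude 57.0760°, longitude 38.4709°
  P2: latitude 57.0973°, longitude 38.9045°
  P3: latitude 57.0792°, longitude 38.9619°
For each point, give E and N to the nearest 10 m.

UTM zone 37N: λ₀ = 39°, k₀ = 0.9996.
P1 (57.0760°, 38.4709°) → (467924.034, 6325970.256) m.
P2 (57.0973°, 38.9045°) → (494213.728, 6328221.036) m.
P3 (57.0792°, 38.9619°) → (497690.425, 6326202.796) m.

P1: E 467920 m, N 6325970 m; P2: E 494210 m, N 6328220 m; P3: E 497690 m, N 6326200 m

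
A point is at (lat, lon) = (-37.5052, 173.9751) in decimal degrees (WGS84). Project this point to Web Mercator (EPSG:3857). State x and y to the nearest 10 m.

x 19366820 m, y -4509760 m

Web Mercator is spherical with R = a = 6378137 m.
x = R·λ = 6378137 × 3.036438311 = 19366819.543 m.
y = R·ln tan(π/4 + φ/2) = 6378137 × -0.707065567 = -4509761.057 m.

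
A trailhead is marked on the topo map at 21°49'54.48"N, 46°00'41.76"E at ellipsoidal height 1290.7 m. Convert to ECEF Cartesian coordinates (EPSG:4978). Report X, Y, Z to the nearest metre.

X 4114734 m, Y 4262659 m, Z 2357614 m

WGS84: a = 6378137 m, e² = 0.006694380; N(φ) = a/√(1−e²sin²φ) = 6381091.533 m.
X = (N+h)·cosφ·cosλ = 4114734.389 m; Y = (N+h)·cosφ·sinλ = 4262658.928 m; Z = (N(1−e²)+h)·sinφ = 2357614.202 m.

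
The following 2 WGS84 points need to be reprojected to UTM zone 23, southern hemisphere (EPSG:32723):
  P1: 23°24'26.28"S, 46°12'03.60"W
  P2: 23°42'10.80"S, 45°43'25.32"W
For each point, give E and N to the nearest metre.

UTM zone 23S: λ₀ = -45°, k₀ = 0.9996.
P1 (-23.4073°, -46.2010°) → (377285.875, 7410880.095) m.
P2 (-23.7030°, -45.7237°) → (426222.416, 7378467.547) m.

P1: E 377286 m, N 7410880 m; P2: E 426222 m, N 7378468 m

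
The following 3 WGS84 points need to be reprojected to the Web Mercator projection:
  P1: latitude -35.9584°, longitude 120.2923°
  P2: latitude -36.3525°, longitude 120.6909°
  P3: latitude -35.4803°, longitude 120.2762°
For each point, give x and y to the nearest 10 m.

Web Mercator: x = R·λ, y = R·ln tan(π/4+φ/2), R = 6378137 m.
P1 (-35.9584°, 120.2923°) → (13390877.582, -4294898.785) m.
P2 (-36.3525°, 120.6909°) → (13435249.531, -4349233.863) m.
P3 (-35.4803°, 120.2762°) → (13389085.339, -4229345.079) m.

P1: x 13390880 m, y -4294900 m; P2: x 13435250 m, y -4349230 m; P3: x 13389090 m, y -4229350 m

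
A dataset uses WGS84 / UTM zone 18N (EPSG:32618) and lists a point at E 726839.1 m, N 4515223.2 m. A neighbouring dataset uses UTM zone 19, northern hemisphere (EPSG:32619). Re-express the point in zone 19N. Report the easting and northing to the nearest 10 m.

E 220340 m, N 4517030 m

UTM 18N → geographic: φ = 40.75670012°, λ = -72.31279950°.
UTM 19N (λ₀ = -69°) forward: E = 220343.233 m, N = 4517030.353 m.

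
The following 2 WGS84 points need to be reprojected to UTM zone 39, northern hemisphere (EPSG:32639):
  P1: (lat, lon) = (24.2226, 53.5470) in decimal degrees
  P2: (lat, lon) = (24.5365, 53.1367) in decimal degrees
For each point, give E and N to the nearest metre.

UTM zone 39N: λ₀ = 51°, k₀ = 0.9996.
P1 (24.2226°, 53.5470°) → (758667.459, 2681231.718) m.
P2 (24.5365°, 53.1367°) → (716448.694, 2715303.187) m.

P1: E 758667 m, N 2681232 m; P2: E 716449 m, N 2715303 m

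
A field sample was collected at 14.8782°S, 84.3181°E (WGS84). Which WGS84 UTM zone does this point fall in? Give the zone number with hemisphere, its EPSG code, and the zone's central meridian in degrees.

Zone 45S (EPSG:32745), central meridian 87°

UTM zone = ⌊(λ + 180)/6⌋ + 1; 84.3181° ∈ [84°, 90°) → zone 45.
Hemisphere: S (φ < 0).
Central meridian λ₀ = 6×45 − 183 = 87°.
EPSG code: 32745.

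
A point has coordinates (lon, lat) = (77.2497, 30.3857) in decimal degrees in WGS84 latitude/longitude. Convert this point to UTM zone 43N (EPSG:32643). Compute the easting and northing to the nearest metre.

Zone 43 central meridian λ₀ = 6×43 − 183 = 75°; Δλ = +2.2497°.
Transverse Mercator on WGS84 with k₀ = 0.9996 gives E = 716161.711 m, N = 3363672.559 m.

E 716162 m, N 3363673 m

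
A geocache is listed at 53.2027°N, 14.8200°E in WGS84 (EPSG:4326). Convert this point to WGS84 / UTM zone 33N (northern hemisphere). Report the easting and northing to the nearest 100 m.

E 488000 m, N 5894800 m

Zone 33 central meridian λ₀ = 6×33 − 183 = 15°; Δλ = -0.1800°.
Transverse Mercator on WGS84 with k₀ = 0.9996 gives E = 487976.789 m, N = 5894834.741 m.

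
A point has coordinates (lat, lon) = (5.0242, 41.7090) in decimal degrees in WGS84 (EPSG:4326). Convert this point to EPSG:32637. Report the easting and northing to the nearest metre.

Zone 37 central meridian λ₀ = 6×37 − 183 = 39°; Δλ = +2.7090°.
Transverse Mercator on WGS84 with k₀ = 0.9996 gives E = 800404.347 m, N = 555961.623 m.

E 800404 m, N 555962 m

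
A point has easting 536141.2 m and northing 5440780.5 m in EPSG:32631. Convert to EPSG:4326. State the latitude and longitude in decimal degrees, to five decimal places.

Zone 31N: λ₀ = 3°, k₀ = 0.9996, false easting 500000 m.
Meridian distance M = (N − FN)/k₀ = 5442957.7 m.
Inverse transverse Mercator on WGS84 gives φ = 49.11880036°, λ = 3.49530015°.

lat 49.11880°, lon 3.49530°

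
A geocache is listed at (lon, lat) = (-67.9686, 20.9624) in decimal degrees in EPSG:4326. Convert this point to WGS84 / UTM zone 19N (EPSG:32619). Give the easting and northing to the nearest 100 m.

E 607200 m, N 2318300 m

Zone 19 central meridian λ₀ = 6×19 − 183 = -69°; Δλ = +1.0314°.
Transverse Mercator on WGS84 with k₀ = 0.9996 gives E = 607223.338 m, N = 2318331.641 m.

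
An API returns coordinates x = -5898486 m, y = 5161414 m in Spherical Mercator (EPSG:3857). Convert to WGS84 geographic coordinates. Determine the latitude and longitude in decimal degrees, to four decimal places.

lat 42.0029°, lon -52.9870°

R = 6378137 m. λ = x/R = -52.98700127°.
φ = 2·arctan(exp(y/R)) − 90° = 2·arctan(2.24619) − 90° = 42.00290094°.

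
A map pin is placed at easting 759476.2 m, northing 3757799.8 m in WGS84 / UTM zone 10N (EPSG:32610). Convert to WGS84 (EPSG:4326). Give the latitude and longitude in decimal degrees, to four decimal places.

lat 33.9287°, lon -120.1930°

Zone 10N: λ₀ = -123°, k₀ = 0.9996, false easting 500000 m.
Meridian distance M = (N − FN)/k₀ = 3759303.5 m.
Inverse transverse Mercator on WGS84 gives φ = 33.92869980°, λ = -120.19299972°.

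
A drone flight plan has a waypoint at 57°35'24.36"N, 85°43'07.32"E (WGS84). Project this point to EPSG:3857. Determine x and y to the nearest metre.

x 9542162 m, y 7881699 m

Web Mercator is spherical with R = a = 6378137 m.
x = R·λ = 6378137 × 1.496073546 = 9542162.035 m.
y = R·ln tan(π/4 + φ/2) = 6378137 × 1.235736832 = 7881698.809 m.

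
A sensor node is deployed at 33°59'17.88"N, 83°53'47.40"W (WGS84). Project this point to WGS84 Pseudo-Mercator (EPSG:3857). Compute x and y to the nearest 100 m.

Web Mercator is spherical with R = a = 6378137 m.
x = R·λ = 6378137 × -1.464270156 = -9339315.659 m.
y = R·ln tan(π/4 + φ/2) = 6378137 × 0.631411823 = 4027231.110 m.

x -9339300 m, y 4027200 m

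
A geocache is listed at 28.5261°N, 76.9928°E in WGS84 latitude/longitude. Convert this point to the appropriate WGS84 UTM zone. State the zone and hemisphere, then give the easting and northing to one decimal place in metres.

Zone 43N: E 694998.8 m, N 3157103.3 m

Longitude 76.9928° lies in the 6° band [72°, 78°), giving zone 43; latitude is north of the equator, so 43N.
Zone 43 central meridian λ₀ = 6×43 − 183 = 75°; Δλ = +1.9928°.
Transverse Mercator on WGS84 with k₀ = 0.9996 gives E = 694998.808 m, N = 3157103.282 m.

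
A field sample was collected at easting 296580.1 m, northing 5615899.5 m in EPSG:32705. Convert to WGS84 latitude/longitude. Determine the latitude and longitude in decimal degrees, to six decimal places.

Zone 5S: λ₀ = -153°, k₀ = 0.9996, false easting 500000 m, false northing 10000000 m.
Meridian distance M = (N − FN)/k₀ = -4385854.8 m.
Inverse transverse Mercator on WGS84 gives φ = -39.58250011°, λ = -155.36859955°.

lat -39.582500°, lon -155.368600°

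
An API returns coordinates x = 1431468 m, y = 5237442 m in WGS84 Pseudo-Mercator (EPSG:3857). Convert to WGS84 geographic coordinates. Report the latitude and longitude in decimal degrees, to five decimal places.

R = 6378137 m. λ = x/R = 12.85909583°.
φ = 2·arctan(exp(y/R)) − 90° = 2·arctan(2.27312) − 90° = 42.50839893°.

lat 42.50840°, lon 12.85910°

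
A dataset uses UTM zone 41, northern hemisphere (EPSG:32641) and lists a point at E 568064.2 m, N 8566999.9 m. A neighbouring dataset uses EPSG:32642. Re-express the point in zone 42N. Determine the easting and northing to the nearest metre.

E 419361 m, N 8567642 m

UTM 41N → geographic: φ = 77.16700016°, λ = 65.74610090°.
UTM 42N (λ₀ = 69°) forward: E = 419360.883 m, N = 8567642.463 m.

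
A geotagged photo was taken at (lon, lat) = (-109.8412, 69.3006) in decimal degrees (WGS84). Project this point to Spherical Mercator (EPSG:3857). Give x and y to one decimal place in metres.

Web Mercator is spherical with R = a = 6378137 m.
x = R·λ = 6378137 × -1.917090594 = -12227466.452 m.
y = R·ln tan(π/4 + φ/2) = 6378137 × 1.700309359 = 10844806.035 m.

x -12227466.5 m, y 10844806.0 m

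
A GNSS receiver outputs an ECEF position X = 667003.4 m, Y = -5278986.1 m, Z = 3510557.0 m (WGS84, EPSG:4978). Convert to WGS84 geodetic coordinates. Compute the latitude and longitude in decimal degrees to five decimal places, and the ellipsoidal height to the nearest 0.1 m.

λ = atan2(Y, X) = -82.79879958°; p = √(X²+Y²) = 5320957.4 m.
Bowring's method on WGS84 (a = 6378137 m, b = 6356752.314 m) gives φ = 33.59229994°, h = 3055.353 m.

lat 33.59230°, lon -82.79880°, h 3055.4 m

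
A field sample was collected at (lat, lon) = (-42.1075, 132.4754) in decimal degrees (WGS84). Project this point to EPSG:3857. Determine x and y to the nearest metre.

Web Mercator is spherical with R = a = 6378137 m.
x = R·λ = 6378137 × 2.312131908 = 14747094.071 m.
y = R·ln tan(π/4 + φ/2) = 6378137 × -0.811694081 = -5177096.049 m.

x 14747094 m, y -5177096 m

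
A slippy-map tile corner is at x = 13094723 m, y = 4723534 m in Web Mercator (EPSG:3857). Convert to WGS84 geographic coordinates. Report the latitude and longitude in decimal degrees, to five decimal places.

lat 39.01300°, lon 117.63190°

R = 6378137 m. λ = x/R = 117.63189812°.
φ = 2·arctan(exp(y/R)) − 90° = 2·arctan(2.09716) − 90° = 39.01300082°.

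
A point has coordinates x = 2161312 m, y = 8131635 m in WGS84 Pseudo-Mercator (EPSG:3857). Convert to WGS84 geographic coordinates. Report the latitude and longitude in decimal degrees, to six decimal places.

lat 58.773701°, lon 19.415396°

R = 6378137 m. λ = x/R = 19.41539603°.
φ = 2·arctan(exp(y/R)) − 90° = 2·arctan(3.57843) − 90° = 58.77370138°.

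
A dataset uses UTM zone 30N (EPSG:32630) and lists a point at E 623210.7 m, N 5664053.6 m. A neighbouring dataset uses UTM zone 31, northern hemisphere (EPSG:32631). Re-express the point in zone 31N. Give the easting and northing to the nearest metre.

E 203293 m, N 5671132 m

UTM 30N → geographic: φ = 51.11470014°, λ = -1.23969946°.
UTM 31N (λ₀ = 3°) forward: E = 203293.410 m, N = 5671132.164 m.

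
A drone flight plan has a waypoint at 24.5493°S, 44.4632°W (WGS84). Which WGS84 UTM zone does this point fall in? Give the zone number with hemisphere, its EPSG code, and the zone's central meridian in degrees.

Zone 23S (EPSG:32723), central meridian -45°

UTM zone = ⌊(λ + 180)/6⌋ + 1; -44.4632° ∈ [-48°, -42°) → zone 23.
Hemisphere: S (φ < 0).
Central meridian λ₀ = 6×23 − 183 = -45°.
EPSG code: 32723.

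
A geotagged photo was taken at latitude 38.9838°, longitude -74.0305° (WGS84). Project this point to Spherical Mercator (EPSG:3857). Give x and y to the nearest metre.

Web Mercator is spherical with R = a = 6378137 m.
x = R·λ = 6378137 × -1.292075972 = -8241037.563 m.
y = R·ln tan(π/4 + φ/2) = 6378137 × 0.739926302 = 4719351.327 m.

x -8241038 m, y 4719351 m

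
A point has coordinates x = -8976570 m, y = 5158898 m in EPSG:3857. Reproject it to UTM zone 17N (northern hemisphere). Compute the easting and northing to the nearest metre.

E 529995 m, N 4648297 m

Web Mercator inverse (R = 6378137 m) → φ = 41.98610321°, λ = -80.63790030°.
UTM 17N forward: E = 529994.781 m, N = 4648296.687 m.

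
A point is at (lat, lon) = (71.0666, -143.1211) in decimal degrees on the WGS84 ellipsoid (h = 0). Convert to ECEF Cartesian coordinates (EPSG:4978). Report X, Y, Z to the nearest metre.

X -1660390 m, Y -1245700 m, Z 6010697 m

WGS84: a = 6378137 m, e² = 0.006694380; N(φ) = a/√(1−e²sin²φ) = 6397324.467 m.
X = (N+h)·cosφ·cosλ = -1660390.429 m; Y = (N+h)·cosφ·sinλ = -1245700.497 m; Z = (N(1−e²)+h)·sinφ = 6010696.942 m.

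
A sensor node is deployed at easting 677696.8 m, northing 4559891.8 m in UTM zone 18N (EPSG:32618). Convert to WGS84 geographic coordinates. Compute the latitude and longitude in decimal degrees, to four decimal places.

Zone 18N: λ₀ = -75°, k₀ = 0.9996, false easting 500000 m.
Meridian distance M = (N − FN)/k₀ = 4561716.5 m.
Inverse transverse Mercator on WGS84 gives φ = 41.17089973°, λ = -72.88169990°.

lat 41.1709°, lon -72.8817°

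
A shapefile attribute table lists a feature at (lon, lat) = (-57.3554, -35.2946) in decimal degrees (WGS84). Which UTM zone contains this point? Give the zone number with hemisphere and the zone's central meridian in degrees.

Zone 21S, central meridian -57°

UTM zone = ⌊(λ + 180)/6⌋ + 1; -57.3554° ∈ [-60°, -54°) → zone 21.
Hemisphere: S (φ < 0).
Central meridian λ₀ = 6×21 − 183 = -57°.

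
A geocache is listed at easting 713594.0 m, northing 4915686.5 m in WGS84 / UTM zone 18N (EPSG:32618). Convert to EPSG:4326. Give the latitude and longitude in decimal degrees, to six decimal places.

lat 44.363000°, lon -72.319499°

Zone 18N: λ₀ = -75°, k₀ = 0.9996, false easting 500000 m.
Meridian distance M = (N − FN)/k₀ = 4917653.6 m.
Inverse transverse Mercator on WGS84 gives φ = 44.36300012°, λ = -72.31949938°.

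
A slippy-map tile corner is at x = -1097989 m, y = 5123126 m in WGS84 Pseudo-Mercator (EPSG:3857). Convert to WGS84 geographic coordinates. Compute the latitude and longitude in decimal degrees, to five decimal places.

lat 41.74680°, lon -9.86340°

R = 6378137 m. λ = x/R = -9.86340300°.
φ = 2·arctan(exp(y/R)) − 90° = 2·arctan(2.23275) − 90° = 41.74679699°.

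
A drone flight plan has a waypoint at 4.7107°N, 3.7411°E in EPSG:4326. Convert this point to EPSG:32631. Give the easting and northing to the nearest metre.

Zone 31 central meridian λ₀ = 6×31 − 183 = 3°; Δλ = +0.7411°.
Transverse Mercator on WGS84 with k₀ = 0.9996 gives E = 582191.443 m, N = 520729.309 m.

E 582191 m, N 520729 m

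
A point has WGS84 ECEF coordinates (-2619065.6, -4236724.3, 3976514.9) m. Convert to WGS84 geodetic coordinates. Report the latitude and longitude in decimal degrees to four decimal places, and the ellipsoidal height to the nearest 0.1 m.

lat 38.7899°, lon -121.7236°, h 3752.6 m

λ = atan2(Y, X) = -121.72359972°; p = √(X²+Y²) = 4980897.2 m.
Bowring's method on WGS84 (a = 6378137 m, b = 6356752.314 m) gives φ = 38.78989983°, h = 3752.576 m.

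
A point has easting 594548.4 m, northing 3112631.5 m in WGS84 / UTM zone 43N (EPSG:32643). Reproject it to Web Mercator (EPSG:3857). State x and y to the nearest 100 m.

Unproject from UTM 43N (λ₀ = 75°) → φ = 28.13590008°, λ = 75.96280016°.
Web Mercator (R = 6378137 m): x = 8456140.233 m, y = 3266118.510 m.

x 8456100 m, y 3266100 m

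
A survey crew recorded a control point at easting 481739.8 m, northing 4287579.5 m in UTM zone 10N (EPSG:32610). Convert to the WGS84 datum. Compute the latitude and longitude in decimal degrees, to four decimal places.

Zone 10N: λ₀ = -123°, k₀ = 0.9996, false easting 500000 m.
Meridian distance M = (N − FN)/k₀ = 4289295.2 m.
Inverse transverse Mercator on WGS84 gives φ = 38.73669991°, λ = -123.21010034°.

lat 38.7367°, lon -123.2101°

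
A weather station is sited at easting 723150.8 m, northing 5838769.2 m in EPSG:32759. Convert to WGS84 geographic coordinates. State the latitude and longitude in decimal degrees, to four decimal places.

Zone 59S: λ₀ = 171°, k₀ = 0.9996, false easting 500000 m, false northing 10000000 m.
Meridian distance M = (N − FN)/k₀ = -4162896.0 m.
Inverse transverse Mercator on WGS84 gives φ = -37.57109980°, λ = 173.52679976°.

lat -37.5711°, lon 173.5268°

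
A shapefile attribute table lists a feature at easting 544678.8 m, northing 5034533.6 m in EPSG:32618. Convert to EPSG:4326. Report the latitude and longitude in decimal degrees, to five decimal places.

Zone 18N: λ₀ = -75°, k₀ = 0.9996, false easting 500000 m.
Meridian distance M = (N − FN)/k₀ = 5036548.2 m.
Inverse transverse Mercator on WGS84 gives φ = 45.46289957°, λ = -74.42849961°.

lat 45.46290°, lon -74.42850°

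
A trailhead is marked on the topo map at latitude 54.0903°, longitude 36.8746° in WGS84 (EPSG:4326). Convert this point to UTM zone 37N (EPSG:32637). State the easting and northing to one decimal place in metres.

Zone 37 central meridian λ₀ = 6×37 − 183 = 39°; Δλ = -2.1254°.
Transverse Mercator on WGS84 with k₀ = 0.9996 gives E = 360992.616 m, N = 5995657.203 m.

E 360992.6 m, N 5995657.2 m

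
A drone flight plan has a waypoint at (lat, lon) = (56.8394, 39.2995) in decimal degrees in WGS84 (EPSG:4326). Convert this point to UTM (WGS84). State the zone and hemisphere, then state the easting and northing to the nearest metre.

Zone 37N: E 518272 m, N 6299549 m

Longitude 39.2995° lies in the 6° band [36°, 42°), giving zone 37; latitude is north of the equator, so 37N.
Zone 37 central meridian λ₀ = 6×37 − 183 = 39°; Δλ = +0.2995°.
Transverse Mercator on WGS84 with k₀ = 0.9996 gives E = 518272.256 m, N = 6299548.889 m.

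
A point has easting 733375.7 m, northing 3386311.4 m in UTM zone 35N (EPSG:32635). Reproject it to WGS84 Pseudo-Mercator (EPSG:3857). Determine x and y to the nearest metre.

x 3276556 m, y 3579177 m

Unproject from UTM 35N (λ₀ = 27°) → φ = 30.58660012°, λ = 29.43380043°.
Web Mercator (R = 6378137 m): x = 3276555.676 m, y = 3579176.878 m.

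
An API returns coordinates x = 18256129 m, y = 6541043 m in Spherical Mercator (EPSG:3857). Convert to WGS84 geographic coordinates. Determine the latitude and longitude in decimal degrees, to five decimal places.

lat 50.54410°, lon 163.99760°

R = 6378137 m. λ = x/R = 163.99759710°.
φ = 2·arctan(exp(y/R)) − 90° = 2·arctan(2.78860) − 90° = 50.54409956°.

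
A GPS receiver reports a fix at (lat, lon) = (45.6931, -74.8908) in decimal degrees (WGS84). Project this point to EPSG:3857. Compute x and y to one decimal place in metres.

Web Mercator is spherical with R = a = 6378137 m.
x = R·λ = 6378137 × -1.307091039 = -8336805.721 m.
y = R·ln tan(π/4 + φ/2) = 6378137 × 0.898585894 = 5731303.941 m.

x -8336805.7 m, y 5731303.9 m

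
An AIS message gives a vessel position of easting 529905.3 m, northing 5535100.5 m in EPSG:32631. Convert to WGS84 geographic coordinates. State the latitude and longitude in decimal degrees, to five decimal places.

Zone 31N: λ₀ = 3°, k₀ = 0.9996, false easting 500000 m.
Meridian distance M = (N − FN)/k₀ = 5537315.4 m.
Inverse transverse Mercator on WGS84 gives φ = 49.96749963°, λ = 3.41700046°.

lat 49.96750°, lon 3.41700°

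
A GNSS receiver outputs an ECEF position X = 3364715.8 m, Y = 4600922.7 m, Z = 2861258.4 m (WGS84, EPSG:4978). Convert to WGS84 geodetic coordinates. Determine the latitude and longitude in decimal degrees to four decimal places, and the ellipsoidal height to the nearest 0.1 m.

lat 26.8101°, lon 53.8215°, h 4005.4 m

λ = atan2(Y, X) = 53.82150016°; p = √(X²+Y²) = 5699982.6 m.
Bowring's method on WGS84 (a = 6378137 m, b = 6356752.314 m) gives φ = 26.81009978°, h = 4005.414 m.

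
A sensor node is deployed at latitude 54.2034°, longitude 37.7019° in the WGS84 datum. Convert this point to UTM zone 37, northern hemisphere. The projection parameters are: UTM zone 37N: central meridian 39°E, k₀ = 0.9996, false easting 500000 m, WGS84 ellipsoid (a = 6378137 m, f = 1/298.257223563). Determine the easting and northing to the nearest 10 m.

Zone 37 central meridian λ₀ = 6×37 − 183 = 39°; Δλ = -1.2981°.
Transverse Mercator on WGS84 with k₀ = 0.9996 gives E = 415327.757 m, N = 6006930.468 m.

E 415330 m, N 6006930 m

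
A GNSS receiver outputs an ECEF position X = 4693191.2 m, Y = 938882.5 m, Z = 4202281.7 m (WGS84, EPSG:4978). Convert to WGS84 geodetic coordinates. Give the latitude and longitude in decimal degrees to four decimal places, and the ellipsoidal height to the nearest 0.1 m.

λ = atan2(Y, X) = 11.31279975°; p = √(X²+Y²) = 4786182.6 m.
Bowring's method on WGS84 (a = 6378137 m, b = 6356752.314 m) gives φ = 41.47410003°, h = 399.032 m.

lat 41.4741°, lon 11.3128°, h 399.0 m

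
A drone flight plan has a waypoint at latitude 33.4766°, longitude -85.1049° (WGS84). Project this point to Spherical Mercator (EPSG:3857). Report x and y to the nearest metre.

x -9473834 m, y 3958737 m

Web Mercator is spherical with R = a = 6378137 m.
x = R·λ = 6378137 × -1.485360715 = -9473834.132 m.
y = R·ln tan(π/4 + φ/2) = 6378137 × 0.620672911 = 3958736.859 m.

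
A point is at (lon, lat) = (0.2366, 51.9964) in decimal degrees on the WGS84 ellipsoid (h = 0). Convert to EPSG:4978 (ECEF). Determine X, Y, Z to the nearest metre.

WGS84: a = 6378137 m, e² = 0.006694380; N(φ) = a/√(1−e²sin²φ) = 6391433.958 m.
X = (N+h)·cosφ·cosλ = 3935242.554 m; Y = (N+h)·cosφ·sinλ = 16250.476 m; Z = (N(1−e²)+h)·sinφ = 5002556.725 m.

X 3935243 m, Y 16250 m, Z 5002557 m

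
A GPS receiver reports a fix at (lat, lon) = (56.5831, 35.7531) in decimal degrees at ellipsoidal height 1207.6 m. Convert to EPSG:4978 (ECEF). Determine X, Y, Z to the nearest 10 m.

X 2857840 m, Y 2057590 m, Z 5301480 m

WGS84: a = 6378137 m, e² = 0.006694380; N(φ) = a/√(1−e²sin²φ) = 6393062.961 m.
X = (N+h)·cosφ·cosλ = 2857844.191 m; Y = (N+h)·cosφ·sinλ = 2057588.194 m; Z = (N(1−e²)+h)·sinφ = 5301482.116 m.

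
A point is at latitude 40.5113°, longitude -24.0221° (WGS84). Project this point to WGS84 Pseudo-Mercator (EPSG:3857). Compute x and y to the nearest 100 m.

x -2674100 m, y 4940500 m

Web Mercator is spherical with R = a = 6378137 m.
x = R·λ = 6378137 × -0.419264738 = -2674127.940 m.
y = R·ln tan(π/4 + φ/2) = 6378137 × 0.774602925 = 4940523.577 m.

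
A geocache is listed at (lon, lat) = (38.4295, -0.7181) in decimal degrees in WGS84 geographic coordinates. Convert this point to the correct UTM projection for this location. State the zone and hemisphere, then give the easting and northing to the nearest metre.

Longitude 38.4295° lies in the 6° band [36°, 42°), giving zone 37; latitude is south of the equator, so 37S.
Zone 37 central meridian λ₀ = 6×37 − 183 = 39°; Δλ = -0.5705°.
Transverse Mercator on WGS84 with k₀ = 0.9996 gives E = 436521.530 m, N = 9920624.371 m.

Zone 37S: E 436522 m, N 9920624 m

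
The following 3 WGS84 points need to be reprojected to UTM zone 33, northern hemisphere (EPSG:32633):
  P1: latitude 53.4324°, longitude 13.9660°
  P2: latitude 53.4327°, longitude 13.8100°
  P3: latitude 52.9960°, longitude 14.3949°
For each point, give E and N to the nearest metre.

UTM zone 33N: λ₀ = 15°, k₀ = 0.9996.
P1 (53.4324°, 13.9660°) → (431304.211, 5920871.091) m.
P2 (53.4327°, 13.8100°) → (420941.009, 5921066.031) m.
P3 (52.9960°, 14.3949°) → (459387.969, 5871996.823) m.

P1: E 431304 m, N 5920871 m; P2: E 420941 m, N 5921066 m; P3: E 459388 m, N 5871997 m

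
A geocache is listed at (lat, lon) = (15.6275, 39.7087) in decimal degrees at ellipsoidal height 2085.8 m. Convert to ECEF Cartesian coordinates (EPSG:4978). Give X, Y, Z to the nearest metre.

X 4728026 m, Y 3926496 m, Z 1707630 m

WGS84: a = 6378137 m, e² = 0.006694380; N(φ) = a/√(1−e²sin²φ) = 6379686.779 m.
X = (N+h)·cosφ·cosλ = 4728025.822 m; Y = (N+h)·cosφ·sinλ = 3926495.571 m; Z = (N(1−e²)+h)·sinφ = 1707630.354 m.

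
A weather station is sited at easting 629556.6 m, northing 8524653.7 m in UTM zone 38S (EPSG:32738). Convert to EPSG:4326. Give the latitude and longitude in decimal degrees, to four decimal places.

lat -13.3427°, lon 46.1963°

Zone 38S: λ₀ = 45°, k₀ = 0.9996, false easting 500000 m, false northing 10000000 m.
Meridian distance M = (N − FN)/k₀ = -1475936.7 m.
Inverse transverse Mercator on WGS84 gives φ = -13.34270008°, λ = 46.19630035°.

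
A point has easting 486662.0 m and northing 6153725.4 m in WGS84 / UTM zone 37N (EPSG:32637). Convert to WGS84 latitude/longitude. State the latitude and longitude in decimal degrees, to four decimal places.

Zone 37N: λ₀ = 39°, k₀ = 0.9996, false easting 500000 m.
Meridian distance M = (N − FN)/k₀ = 6156187.9 m.
Inverse transverse Mercator on WGS84 gives φ = 55.52940023°, λ = 38.78869988°.

lat 55.5294°, lon 38.7887°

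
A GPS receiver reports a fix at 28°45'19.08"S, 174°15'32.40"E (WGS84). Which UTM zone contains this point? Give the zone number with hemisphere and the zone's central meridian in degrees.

Zone 60S, central meridian 177°

UTM zone = ⌊(λ + 180)/6⌋ + 1; 174.2590° ∈ [174°, 180°) → zone 60.
Hemisphere: S (φ < 0).
Central meridian λ₀ = 6×60 − 183 = 177°.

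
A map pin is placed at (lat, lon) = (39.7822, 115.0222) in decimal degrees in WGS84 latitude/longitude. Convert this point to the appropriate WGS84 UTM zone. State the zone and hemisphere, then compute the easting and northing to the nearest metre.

Longitude 115.0222° lies in the 6° band [114°, 120°), giving zone 50; latitude is north of the equator, so 50N.
Zone 50 central meridian λ₀ = 6×50 − 183 = 117°; Δλ = -1.9778°.
Transverse Mercator on WGS84 with k₀ = 0.9996 gives E = 330634.270 m, N = 4405454.870 m.

Zone 50N: E 330634 m, N 4405455 m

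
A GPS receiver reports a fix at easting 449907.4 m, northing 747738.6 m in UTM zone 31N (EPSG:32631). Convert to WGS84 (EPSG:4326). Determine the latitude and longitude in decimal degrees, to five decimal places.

lat 6.76450°, lon 2.54670°

Zone 31N: λ₀ = 3°, k₀ = 0.9996, false easting 500000 m.
Meridian distance M = (N − FN)/k₀ = 748037.8 m.
Inverse transverse Mercator on WGS84 gives φ = 6.76449976°, λ = 2.54670039°.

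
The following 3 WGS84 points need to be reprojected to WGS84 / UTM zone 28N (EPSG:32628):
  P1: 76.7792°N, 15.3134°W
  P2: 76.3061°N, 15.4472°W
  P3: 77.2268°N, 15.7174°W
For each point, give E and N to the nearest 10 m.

UTM zone 28N: λ₀ = -15°, k₀ = 0.9996.
P1 (76.7792°, -15.3134°) → (491998.879, 8522155.117) m.
P2 (76.3061°, -15.4472°) → (488182.276, 8469386.248) m.
P3 (77.2268°, -15.7174°) → (482294.454, 8572190.602) m.

P1: E 492000 m, N 8522160 m; P2: E 488180 m, N 8469390 m; P3: E 482290 m, N 8572190 m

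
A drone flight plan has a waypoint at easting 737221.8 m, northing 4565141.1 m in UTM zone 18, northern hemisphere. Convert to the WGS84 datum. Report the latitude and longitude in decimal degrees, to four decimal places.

Zone 18N: λ₀ = -75°, k₀ = 0.9996, false easting 500000 m.
Meridian distance M = (N − FN)/k₀ = 4566967.9 m.
Inverse transverse Mercator on WGS84 gives φ = 41.20290045°, λ = -72.17079999°.

lat 41.2029°, lon -72.1708°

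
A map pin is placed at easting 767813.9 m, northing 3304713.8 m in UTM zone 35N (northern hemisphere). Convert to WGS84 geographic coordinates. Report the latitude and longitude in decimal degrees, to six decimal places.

lat 29.843900°, lon 29.771900°

Zone 35N: λ₀ = 27°, k₀ = 0.9996, false easting 500000 m.
Meridian distance M = (N − FN)/k₀ = 3306036.2 m.
Inverse transverse Mercator on WGS84 gives φ = 29.84389967°, λ = 29.77190036°.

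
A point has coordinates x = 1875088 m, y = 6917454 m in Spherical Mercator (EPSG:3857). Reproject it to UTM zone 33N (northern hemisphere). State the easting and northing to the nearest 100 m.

Web Mercator inverse (R = 6378137 m) → φ = 52.64420094°, λ = 16.84420209°.
UTM 33N forward: E = 624774.441 m, N = 5834288.439 m.

E 624800 m, N 5834300 m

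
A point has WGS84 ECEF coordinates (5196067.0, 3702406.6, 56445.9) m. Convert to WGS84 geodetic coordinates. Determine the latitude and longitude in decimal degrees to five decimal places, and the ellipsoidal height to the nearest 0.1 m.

λ = atan2(Y, X) = 35.47139973°; p = √(X²+Y²) = 6380198.0 m.
Bowring's method on WGS84 (a = 6378137 m, b = 6356752.314 m) gives φ = 0.51029985°, h = 2312.397 m.

lat 0.51030°, lon 35.47140°, h 2312.4 m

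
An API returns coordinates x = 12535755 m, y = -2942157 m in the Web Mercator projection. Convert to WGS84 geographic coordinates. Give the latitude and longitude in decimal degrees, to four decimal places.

R = 6378137 m. λ = x/R = 112.61060314°.
φ = 2·arctan(exp(y/R)) − 90° = 2·arctan(0.63047) − 90° = -25.53950054°.

lat -25.5395°, lon 112.6106°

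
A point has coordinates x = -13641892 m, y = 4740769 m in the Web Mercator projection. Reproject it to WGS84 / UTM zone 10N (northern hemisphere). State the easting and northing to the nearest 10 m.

Web Mercator inverse (R = 6378137 m) → φ = 39.13319771°, λ = -122.54720088°.
UTM 10N forward: E = 539135.135 m, N = 4331655.443 m.

E 539140 m, N 4331660 m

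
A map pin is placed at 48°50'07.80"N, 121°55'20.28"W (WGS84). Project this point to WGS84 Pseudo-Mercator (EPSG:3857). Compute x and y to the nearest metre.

Web Mercator is spherical with R = a = 6378137 m.
x = R·λ = 6378137 × -2.127945567 = -13572328.352 m.
y = R·ln tan(π/4 + φ/2) = 6378137 × 0.979438846 = 6246995.140 m.

x -13572328 m, y 6246995 m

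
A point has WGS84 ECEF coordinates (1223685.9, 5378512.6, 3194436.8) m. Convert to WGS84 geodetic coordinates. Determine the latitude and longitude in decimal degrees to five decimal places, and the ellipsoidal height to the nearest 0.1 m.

lat 30.24340°, lon 77.18260°, h 1438.9 m

λ = atan2(Y, X) = 77.18259997°; p = √(X²+Y²) = 5515959.1 m.
Bowring's method on WGS84 (a = 6378137 m, b = 6356752.314 m) gives φ = 30.24339974°, h = 1438.889 m.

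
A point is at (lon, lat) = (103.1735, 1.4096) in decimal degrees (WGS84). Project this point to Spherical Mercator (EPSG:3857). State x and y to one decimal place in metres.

Web Mercator is spherical with R = a = 6378137 m.
x = R·λ = 6378137 × 1.800717276 = 11485221.483 m.
y = R·ln tan(π/4 + φ/2) = 6378137 × 0.024604643 = 156931.786 m.

x 11485221.5 m, y 156931.8 m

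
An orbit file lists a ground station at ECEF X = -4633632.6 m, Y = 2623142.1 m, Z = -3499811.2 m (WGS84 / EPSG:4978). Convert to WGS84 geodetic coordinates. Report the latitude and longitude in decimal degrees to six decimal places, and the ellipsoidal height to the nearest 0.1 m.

λ = atan2(Y, X) = 150.48539999°; p = √(X²+Y²) = 5324605.7 m.
Bowring's method on WGS84 (a = 6378137 m, b = 6356752.314 m) gives φ = -33.49339964°, h = 158.372 m.

lat -33.493400°, lon 150.485400°, h 158.4 m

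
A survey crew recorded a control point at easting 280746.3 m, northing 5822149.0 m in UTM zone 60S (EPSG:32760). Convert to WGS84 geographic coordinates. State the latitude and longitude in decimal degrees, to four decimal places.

Zone 60S: λ₀ = 177°, k₀ = 0.9996, false easting 500000 m, false northing 10000000 m.
Meridian distance M = (N − FN)/k₀ = -4179522.8 m.
Inverse transverse Mercator on WGS84 gives φ = -37.72169978°, λ = 174.51230010°.

lat -37.7217°, lon 174.5123°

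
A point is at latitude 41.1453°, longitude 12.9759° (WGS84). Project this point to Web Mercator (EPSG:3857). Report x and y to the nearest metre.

Web Mercator is spherical with R = a = 6378137 m.
x = R·λ = 6378137 × 0.226472178 = 1444470.581 m.
y = R·ln tan(π/4 + φ/2) = 6378137 × 0.789226864 = 5033797.061 m.

x 1444471 m, y 5033797 m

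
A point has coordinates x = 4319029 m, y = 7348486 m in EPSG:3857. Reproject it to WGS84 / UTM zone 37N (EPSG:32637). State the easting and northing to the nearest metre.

Web Mercator inverse (R = 6378137 m) → φ = 54.93099938°, λ = 38.79849763°.
UTM 37N forward: E = 487088.088 m, N = 6087131.728 m.

E 487088 m, N 6087132 m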